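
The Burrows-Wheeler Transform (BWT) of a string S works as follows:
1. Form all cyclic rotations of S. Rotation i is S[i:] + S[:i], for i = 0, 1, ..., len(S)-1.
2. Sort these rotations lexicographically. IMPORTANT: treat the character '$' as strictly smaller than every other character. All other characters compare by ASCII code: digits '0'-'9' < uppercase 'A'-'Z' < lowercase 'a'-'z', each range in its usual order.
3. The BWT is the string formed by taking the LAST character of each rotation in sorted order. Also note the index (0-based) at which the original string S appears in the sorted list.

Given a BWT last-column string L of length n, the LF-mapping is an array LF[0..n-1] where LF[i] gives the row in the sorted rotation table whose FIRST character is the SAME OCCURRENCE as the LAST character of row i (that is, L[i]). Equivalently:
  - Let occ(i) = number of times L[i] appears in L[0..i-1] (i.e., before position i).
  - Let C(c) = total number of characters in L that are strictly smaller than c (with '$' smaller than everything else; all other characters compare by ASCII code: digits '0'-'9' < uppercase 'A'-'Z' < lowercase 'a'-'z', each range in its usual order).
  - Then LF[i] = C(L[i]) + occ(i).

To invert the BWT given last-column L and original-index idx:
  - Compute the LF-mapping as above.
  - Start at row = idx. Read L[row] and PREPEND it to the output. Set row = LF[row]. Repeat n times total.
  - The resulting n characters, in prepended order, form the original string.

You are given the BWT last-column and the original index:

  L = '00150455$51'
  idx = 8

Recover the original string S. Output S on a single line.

LF mapping: 1 2 4 7 3 6 8 9 0 10 5
Walk LF starting at row 8, prepending L[row]:
  step 1: row=8, L[8]='$', prepend. Next row=LF[8]=0
  step 2: row=0, L[0]='0', prepend. Next row=LF[0]=1
  step 3: row=1, L[1]='0', prepend. Next row=LF[1]=2
  step 4: row=2, L[2]='1', prepend. Next row=LF[2]=4
  step 5: row=4, L[4]='0', prepend. Next row=LF[4]=3
  step 6: row=3, L[3]='5', prepend. Next row=LF[3]=7
  step 7: row=7, L[7]='5', prepend. Next row=LF[7]=9
  step 8: row=9, L[9]='5', prepend. Next row=LF[9]=10
  step 9: row=10, L[10]='1', prepend. Next row=LF[10]=5
  step 10: row=5, L[5]='4', prepend. Next row=LF[5]=6
  step 11: row=6, L[6]='5', prepend. Next row=LF[6]=8
Reversed output: 5415550100$

Answer: 5415550100$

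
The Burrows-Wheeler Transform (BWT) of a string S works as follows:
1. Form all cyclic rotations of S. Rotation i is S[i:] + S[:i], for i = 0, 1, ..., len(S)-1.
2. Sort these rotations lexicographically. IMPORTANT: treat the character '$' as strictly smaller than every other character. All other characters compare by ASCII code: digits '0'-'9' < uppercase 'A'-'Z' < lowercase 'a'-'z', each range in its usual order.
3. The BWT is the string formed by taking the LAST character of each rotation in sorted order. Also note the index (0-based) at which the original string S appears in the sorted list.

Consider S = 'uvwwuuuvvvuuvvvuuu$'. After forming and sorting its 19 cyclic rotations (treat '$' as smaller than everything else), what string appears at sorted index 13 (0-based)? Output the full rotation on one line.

All 19 rotations (rotation i = S[i:]+S[:i]):
  rot[0] = uvwwuuuvvvuuvvvuuu$
  rot[1] = vwwuuuvvvuuvvvuuu$u
  rot[2] = wwuuuvvvuuvvvuuu$uv
  rot[3] = wuuuvvvuuvvvuuu$uvw
  rot[4] = uuuvvvuuvvvuuu$uvww
  rot[5] = uuvvvuuvvvuuu$uvwwu
  rot[6] = uvvvuuvvvuuu$uvwwuu
  rot[7] = vvvuuvvvuuu$uvwwuuu
  rot[8] = vvuuvvvuuu$uvwwuuuv
  rot[9] = vuuvvvuuu$uvwwuuuvv
  rot[10] = uuvvvuuu$uvwwuuuvvv
  rot[11] = uvvvuuu$uvwwuuuvvvu
  rot[12] = vvvuuu$uvwwuuuvvvuu
  rot[13] = vvuuu$uvwwuuuvvvuuv
  rot[14] = vuuu$uvwwuuuvvvuuvv
  rot[15] = uuu$uvwwuuuvvvuuvvv
  rot[16] = uu$uvwwuuuvvvuuvvvu
  rot[17] = u$uvwwuuuvvvuuvvvuu
  rot[18] = $uvwwuuuvvvuuvvvuuu
Sorted (with $ < everything):
  sorted[0] = $uvwwuuuvvvuuvvvuuu
  sorted[1] = u$uvwwuuuvvvuuvvvuu
  sorted[2] = uu$uvwwuuuvvvuuvvvu
  sorted[3] = uuu$uvwwuuuvvvuuvvv
  sorted[4] = uuuvvvuuvvvuuu$uvww
  sorted[5] = uuvvvuuu$uvwwuuuvvv
  sorted[6] = uuvvvuuvvvuuu$uvwwu
  sorted[7] = uvvvuuu$uvwwuuuvvvu
  sorted[8] = uvvvuuvvvuuu$uvwwuu
  sorted[9] = uvwwuuuvvvuuvvvuuu$
  sorted[10] = vuuu$uvwwuuuvvvuuvv
  sorted[11] = vuuvvvuuu$uvwwuuuvv
  sorted[12] = vvuuu$uvwwuuuvvvuuv
  sorted[13] = vvuuvvvuuu$uvwwuuuv
  sorted[14] = vvvuuu$uvwwuuuvvvuu
  sorted[15] = vvvuuvvvuuu$uvwwuuu
  sorted[16] = vwwuuuvvvuuvvvuuu$u
  sorted[17] = wuuuvvvuuvvvuuu$uvw
  sorted[18] = wwuuuvvvuuvvvuuu$uv
sorted[13] = vvuuvvvuuu$uvwwuuuv

Answer: vvuuvvvuuu$uvwwuuuv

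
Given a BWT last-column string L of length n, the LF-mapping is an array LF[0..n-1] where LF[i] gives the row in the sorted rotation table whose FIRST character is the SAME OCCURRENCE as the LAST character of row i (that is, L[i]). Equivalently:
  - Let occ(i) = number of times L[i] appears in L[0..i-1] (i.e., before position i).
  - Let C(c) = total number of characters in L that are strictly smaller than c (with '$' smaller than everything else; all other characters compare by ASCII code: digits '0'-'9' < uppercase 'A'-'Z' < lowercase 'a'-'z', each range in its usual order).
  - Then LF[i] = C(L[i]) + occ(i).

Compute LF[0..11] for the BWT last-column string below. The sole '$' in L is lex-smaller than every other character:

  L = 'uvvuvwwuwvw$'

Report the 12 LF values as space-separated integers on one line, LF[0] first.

Char counts: '$':1, 'u':3, 'v':4, 'w':4
C (first-col start): C('$')=0, C('u')=1, C('v')=4, C('w')=8
L[0]='u': occ=0, LF[0]=C('u')+0=1+0=1
L[1]='v': occ=0, LF[1]=C('v')+0=4+0=4
L[2]='v': occ=1, LF[2]=C('v')+1=4+1=5
L[3]='u': occ=1, LF[3]=C('u')+1=1+1=2
L[4]='v': occ=2, LF[4]=C('v')+2=4+2=6
L[5]='w': occ=0, LF[5]=C('w')+0=8+0=8
L[6]='w': occ=1, LF[6]=C('w')+1=8+1=9
L[7]='u': occ=2, LF[7]=C('u')+2=1+2=3
L[8]='w': occ=2, LF[8]=C('w')+2=8+2=10
L[9]='v': occ=3, LF[9]=C('v')+3=4+3=7
L[10]='w': occ=3, LF[10]=C('w')+3=8+3=11
L[11]='$': occ=0, LF[11]=C('$')+0=0+0=0

Answer: 1 4 5 2 6 8 9 3 10 7 11 0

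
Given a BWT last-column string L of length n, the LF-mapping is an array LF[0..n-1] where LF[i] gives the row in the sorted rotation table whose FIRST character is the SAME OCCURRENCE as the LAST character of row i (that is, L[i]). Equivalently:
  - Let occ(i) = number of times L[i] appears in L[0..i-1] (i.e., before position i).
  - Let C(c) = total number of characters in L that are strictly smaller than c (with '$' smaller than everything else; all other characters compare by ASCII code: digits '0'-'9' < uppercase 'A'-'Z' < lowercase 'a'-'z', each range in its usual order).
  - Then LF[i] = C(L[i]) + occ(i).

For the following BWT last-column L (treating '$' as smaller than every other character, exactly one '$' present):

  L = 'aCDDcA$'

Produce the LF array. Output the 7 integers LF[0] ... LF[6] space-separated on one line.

Char counts: '$':1, 'A':1, 'C':1, 'D':2, 'a':1, 'c':1
C (first-col start): C('$')=0, C('A')=1, C('C')=2, C('D')=3, C('a')=5, C('c')=6
L[0]='a': occ=0, LF[0]=C('a')+0=5+0=5
L[1]='C': occ=0, LF[1]=C('C')+0=2+0=2
L[2]='D': occ=0, LF[2]=C('D')+0=3+0=3
L[3]='D': occ=1, LF[3]=C('D')+1=3+1=4
L[4]='c': occ=0, LF[4]=C('c')+0=6+0=6
L[5]='A': occ=0, LF[5]=C('A')+0=1+0=1
L[6]='$': occ=0, LF[6]=C('$')+0=0+0=0

Answer: 5 2 3 4 6 1 0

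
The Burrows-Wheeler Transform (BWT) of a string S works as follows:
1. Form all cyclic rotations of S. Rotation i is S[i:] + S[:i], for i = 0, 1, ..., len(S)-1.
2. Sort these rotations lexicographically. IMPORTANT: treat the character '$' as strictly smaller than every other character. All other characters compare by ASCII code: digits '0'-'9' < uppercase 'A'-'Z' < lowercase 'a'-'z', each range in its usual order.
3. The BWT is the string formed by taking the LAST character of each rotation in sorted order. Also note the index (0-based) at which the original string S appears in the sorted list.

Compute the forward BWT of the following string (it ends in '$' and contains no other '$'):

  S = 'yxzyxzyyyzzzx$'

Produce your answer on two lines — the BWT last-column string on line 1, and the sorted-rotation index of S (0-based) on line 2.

All 14 rotations (rotation i = S[i:]+S[:i]):
  rot[0] = yxzyxzyyyzzzx$
  rot[1] = xzyxzyyyzzzx$y
  rot[2] = zyxzyyyzzzx$yx
  rot[3] = yxzyyyzzzx$yxz
  rot[4] = xzyyyzzzx$yxzy
  rot[5] = zyyyzzzx$yxzyx
  rot[6] = yyyzzzx$yxzyxz
  rot[7] = yyzzzx$yxzyxzy
  rot[8] = yzzzx$yxzyxzyy
  rot[9] = zzzx$yxzyxzyyy
  rot[10] = zzx$yxzyxzyyyz
  rot[11] = zx$yxzyxzyyyzz
  rot[12] = x$yxzyxzyyyzzz
  rot[13] = $yxzyxzyyyzzzx
Sorted (with $ < everything):
  sorted[0] = $yxzyxzyyyzzzx  (last char: 'x')
  sorted[1] = x$yxzyxzyyyzzz  (last char: 'z')
  sorted[2] = xzyxzyyyzzzx$y  (last char: 'y')
  sorted[3] = xzyyyzzzx$yxzy  (last char: 'y')
  sorted[4] = yxzyxzyyyzzzx$  (last char: '$')
  sorted[5] = yxzyyyzzzx$yxz  (last char: 'z')
  sorted[6] = yyyzzzx$yxzyxz  (last char: 'z')
  sorted[7] = yyzzzx$yxzyxzy  (last char: 'y')
  sorted[8] = yzzzx$yxzyxzyy  (last char: 'y')
  sorted[9] = zx$yxzyxzyyyzz  (last char: 'z')
  sorted[10] = zyxzyyyzzzx$yx  (last char: 'x')
  sorted[11] = zyyyzzzx$yxzyx  (last char: 'x')
  sorted[12] = zzx$yxzyxzyyyz  (last char: 'z')
  sorted[13] = zzzx$yxzyxzyyy  (last char: 'y')
Last column: xzyy$zzyyzxxzy
Original string S is at sorted index 4

Answer: xzyy$zzyyzxxzy
4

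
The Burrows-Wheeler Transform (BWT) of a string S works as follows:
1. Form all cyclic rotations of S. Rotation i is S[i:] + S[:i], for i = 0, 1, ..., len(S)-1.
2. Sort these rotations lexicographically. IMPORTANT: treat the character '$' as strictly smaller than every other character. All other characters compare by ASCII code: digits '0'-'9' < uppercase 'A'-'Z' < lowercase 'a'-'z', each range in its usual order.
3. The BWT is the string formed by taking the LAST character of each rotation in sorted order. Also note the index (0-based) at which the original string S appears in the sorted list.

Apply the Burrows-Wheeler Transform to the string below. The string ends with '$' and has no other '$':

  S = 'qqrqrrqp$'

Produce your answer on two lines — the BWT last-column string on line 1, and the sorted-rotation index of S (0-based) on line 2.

Answer: pqr$qrrqq
3

Derivation:
All 9 rotations (rotation i = S[i:]+S[:i]):
  rot[0] = qqrqrrqp$
  rot[1] = qrqrrqp$q
  rot[2] = rqrrqp$qq
  rot[3] = qrrqp$qqr
  rot[4] = rrqp$qqrq
  rot[5] = rqp$qqrqr
  rot[6] = qp$qqrqrr
  rot[7] = p$qqrqrrq
  rot[8] = $qqrqrrqp
Sorted (with $ < everything):
  sorted[0] = $qqrqrrqp  (last char: 'p')
  sorted[1] = p$qqrqrrq  (last char: 'q')
  sorted[2] = qp$qqrqrr  (last char: 'r')
  sorted[3] = qqrqrrqp$  (last char: '$')
  sorted[4] = qrqrrqp$q  (last char: 'q')
  sorted[5] = qrrqp$qqr  (last char: 'r')
  sorted[6] = rqp$qqrqr  (last char: 'r')
  sorted[7] = rqrrqp$qq  (last char: 'q')
  sorted[8] = rrqp$qqrq  (last char: 'q')
Last column: pqr$qrrqq
Original string S is at sorted index 3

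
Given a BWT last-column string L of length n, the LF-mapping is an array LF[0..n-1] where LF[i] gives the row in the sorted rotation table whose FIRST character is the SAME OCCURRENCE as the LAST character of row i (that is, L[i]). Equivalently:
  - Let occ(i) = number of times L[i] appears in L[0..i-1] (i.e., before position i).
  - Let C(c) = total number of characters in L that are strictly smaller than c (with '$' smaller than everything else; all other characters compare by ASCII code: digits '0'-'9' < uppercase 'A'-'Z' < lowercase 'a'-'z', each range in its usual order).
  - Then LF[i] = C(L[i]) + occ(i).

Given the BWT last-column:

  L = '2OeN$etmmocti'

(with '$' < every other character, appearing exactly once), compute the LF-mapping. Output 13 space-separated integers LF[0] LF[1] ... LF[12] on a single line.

Answer: 1 3 5 2 0 6 11 8 9 10 4 12 7

Derivation:
Char counts: '$':1, '2':1, 'N':1, 'O':1, 'c':1, 'e':2, 'i':1, 'm':2, 'o':1, 't':2
C (first-col start): C('$')=0, C('2')=1, C('N')=2, C('O')=3, C('c')=4, C('e')=5, C('i')=7, C('m')=8, C('o')=10, C('t')=11
L[0]='2': occ=0, LF[0]=C('2')+0=1+0=1
L[1]='O': occ=0, LF[1]=C('O')+0=3+0=3
L[2]='e': occ=0, LF[2]=C('e')+0=5+0=5
L[3]='N': occ=0, LF[3]=C('N')+0=2+0=2
L[4]='$': occ=0, LF[4]=C('$')+0=0+0=0
L[5]='e': occ=1, LF[5]=C('e')+1=5+1=6
L[6]='t': occ=0, LF[6]=C('t')+0=11+0=11
L[7]='m': occ=0, LF[7]=C('m')+0=8+0=8
L[8]='m': occ=1, LF[8]=C('m')+1=8+1=9
L[9]='o': occ=0, LF[9]=C('o')+0=10+0=10
L[10]='c': occ=0, LF[10]=C('c')+0=4+0=4
L[11]='t': occ=1, LF[11]=C('t')+1=11+1=12
L[12]='i': occ=0, LF[12]=C('i')+0=7+0=7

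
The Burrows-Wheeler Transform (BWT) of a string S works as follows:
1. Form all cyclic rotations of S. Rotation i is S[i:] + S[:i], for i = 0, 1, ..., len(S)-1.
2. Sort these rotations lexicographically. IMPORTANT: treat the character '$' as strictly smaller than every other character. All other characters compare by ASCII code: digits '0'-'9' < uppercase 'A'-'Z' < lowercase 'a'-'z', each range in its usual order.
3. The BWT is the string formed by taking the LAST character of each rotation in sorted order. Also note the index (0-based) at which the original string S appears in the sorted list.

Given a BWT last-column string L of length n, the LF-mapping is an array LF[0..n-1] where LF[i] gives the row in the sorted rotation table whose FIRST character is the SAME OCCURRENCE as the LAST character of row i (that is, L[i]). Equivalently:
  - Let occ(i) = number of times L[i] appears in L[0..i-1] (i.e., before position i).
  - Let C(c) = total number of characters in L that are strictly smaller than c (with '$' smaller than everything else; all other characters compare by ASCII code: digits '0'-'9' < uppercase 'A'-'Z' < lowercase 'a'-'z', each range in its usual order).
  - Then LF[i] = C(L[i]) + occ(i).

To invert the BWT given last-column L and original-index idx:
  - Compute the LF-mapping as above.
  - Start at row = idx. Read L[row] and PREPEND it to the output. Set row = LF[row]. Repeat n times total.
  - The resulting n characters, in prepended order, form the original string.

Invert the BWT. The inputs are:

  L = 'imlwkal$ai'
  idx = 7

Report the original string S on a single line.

Answer: llamakiwi$

Derivation:
LF mapping: 3 8 6 9 5 1 7 0 2 4
Walk LF starting at row 7, prepending L[row]:
  step 1: row=7, L[7]='$', prepend. Next row=LF[7]=0
  step 2: row=0, L[0]='i', prepend. Next row=LF[0]=3
  step 3: row=3, L[3]='w', prepend. Next row=LF[3]=9
  step 4: row=9, L[9]='i', prepend. Next row=LF[9]=4
  step 5: row=4, L[4]='k', prepend. Next row=LF[4]=5
  step 6: row=5, L[5]='a', prepend. Next row=LF[5]=1
  step 7: row=1, L[1]='m', prepend. Next row=LF[1]=8
  step 8: row=8, L[8]='a', prepend. Next row=LF[8]=2
  step 9: row=2, L[2]='l', prepend. Next row=LF[2]=6
  step 10: row=6, L[6]='l', prepend. Next row=LF[6]=7
Reversed output: llamakiwi$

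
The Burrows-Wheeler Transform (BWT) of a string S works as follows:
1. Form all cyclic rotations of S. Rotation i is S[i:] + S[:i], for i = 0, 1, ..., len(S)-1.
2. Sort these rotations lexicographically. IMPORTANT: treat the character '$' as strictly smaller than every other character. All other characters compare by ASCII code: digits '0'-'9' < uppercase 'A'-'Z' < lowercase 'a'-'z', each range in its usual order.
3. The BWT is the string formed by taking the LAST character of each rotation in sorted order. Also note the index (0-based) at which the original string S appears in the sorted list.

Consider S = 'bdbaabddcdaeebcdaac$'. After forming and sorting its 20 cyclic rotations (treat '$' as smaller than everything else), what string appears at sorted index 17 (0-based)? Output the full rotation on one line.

All 20 rotations (rotation i = S[i:]+S[:i]):
  rot[0] = bdbaabddcdaeebcdaac$
  rot[1] = dbaabddcdaeebcdaac$b
  rot[2] = baabddcdaeebcdaac$bd
  rot[3] = aabddcdaeebcdaac$bdb
  rot[4] = abddcdaeebcdaac$bdba
  rot[5] = bddcdaeebcdaac$bdbaa
  rot[6] = ddcdaeebcdaac$bdbaab
  rot[7] = dcdaeebcdaac$bdbaabd
  rot[8] = cdaeebcdaac$bdbaabdd
  rot[9] = daeebcdaac$bdbaabddc
  rot[10] = aeebcdaac$bdbaabddcd
  rot[11] = eebcdaac$bdbaabddcda
  rot[12] = ebcdaac$bdbaabddcdae
  rot[13] = bcdaac$bdbaabddcdaee
  rot[14] = cdaac$bdbaabddcdaeeb
  rot[15] = daac$bdbaabddcdaeebc
  rot[16] = aac$bdbaabddcdaeebcd
  rot[17] = ac$bdbaabddcdaeebcda
  rot[18] = c$bdbaabddcdaeebcdaa
  rot[19] = $bdbaabddcdaeebcdaac
Sorted (with $ < everything):
  sorted[0] = $bdbaabddcdaeebcdaac
  sorted[1] = aabddcdaeebcdaac$bdb
  sorted[2] = aac$bdbaabddcdaeebcd
  sorted[3] = abddcdaeebcdaac$bdba
  sorted[4] = ac$bdbaabddcdaeebcda
  sorted[5] = aeebcdaac$bdbaabddcd
  sorted[6] = baabddcdaeebcdaac$bd
  sorted[7] = bcdaac$bdbaabddcdaee
  sorted[8] = bdbaabddcdaeebcdaac$
  sorted[9] = bddcdaeebcdaac$bdbaa
  sorted[10] = c$bdbaabddcdaeebcdaa
  sorted[11] = cdaac$bdbaabddcdaeeb
  sorted[12] = cdaeebcdaac$bdbaabdd
  sorted[13] = daac$bdbaabddcdaeebc
  sorted[14] = daeebcdaac$bdbaabddc
  sorted[15] = dbaabddcdaeebcdaac$b
  sorted[16] = dcdaeebcdaac$bdbaabd
  sorted[17] = ddcdaeebcdaac$bdbaab
  sorted[18] = ebcdaac$bdbaabddcdae
  sorted[19] = eebcdaac$bdbaabddcda
sorted[17] = ddcdaeebcdaac$bdbaab

Answer: ddcdaeebcdaac$bdbaab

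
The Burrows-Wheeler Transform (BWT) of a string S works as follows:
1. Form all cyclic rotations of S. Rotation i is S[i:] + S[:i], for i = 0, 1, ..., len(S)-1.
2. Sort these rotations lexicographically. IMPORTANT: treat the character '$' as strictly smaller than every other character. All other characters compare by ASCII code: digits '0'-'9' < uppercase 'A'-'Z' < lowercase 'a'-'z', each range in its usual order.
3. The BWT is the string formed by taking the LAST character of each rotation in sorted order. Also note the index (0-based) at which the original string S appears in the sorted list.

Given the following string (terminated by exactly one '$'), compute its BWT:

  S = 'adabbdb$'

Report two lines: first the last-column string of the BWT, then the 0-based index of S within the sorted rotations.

Answer: bd$dabab
2

Derivation:
All 8 rotations (rotation i = S[i:]+S[:i]):
  rot[0] = adabbdb$
  rot[1] = dabbdb$a
  rot[2] = abbdb$ad
  rot[3] = bbdb$ada
  rot[4] = bdb$adab
  rot[5] = db$adabb
  rot[6] = b$adabbd
  rot[7] = $adabbdb
Sorted (with $ < everything):
  sorted[0] = $adabbdb  (last char: 'b')
  sorted[1] = abbdb$ad  (last char: 'd')
  sorted[2] = adabbdb$  (last char: '$')
  sorted[3] = b$adabbd  (last char: 'd')
  sorted[4] = bbdb$ada  (last char: 'a')
  sorted[5] = bdb$adab  (last char: 'b')
  sorted[6] = dabbdb$a  (last char: 'a')
  sorted[7] = db$adabb  (last char: 'b')
Last column: bd$dabab
Original string S is at sorted index 2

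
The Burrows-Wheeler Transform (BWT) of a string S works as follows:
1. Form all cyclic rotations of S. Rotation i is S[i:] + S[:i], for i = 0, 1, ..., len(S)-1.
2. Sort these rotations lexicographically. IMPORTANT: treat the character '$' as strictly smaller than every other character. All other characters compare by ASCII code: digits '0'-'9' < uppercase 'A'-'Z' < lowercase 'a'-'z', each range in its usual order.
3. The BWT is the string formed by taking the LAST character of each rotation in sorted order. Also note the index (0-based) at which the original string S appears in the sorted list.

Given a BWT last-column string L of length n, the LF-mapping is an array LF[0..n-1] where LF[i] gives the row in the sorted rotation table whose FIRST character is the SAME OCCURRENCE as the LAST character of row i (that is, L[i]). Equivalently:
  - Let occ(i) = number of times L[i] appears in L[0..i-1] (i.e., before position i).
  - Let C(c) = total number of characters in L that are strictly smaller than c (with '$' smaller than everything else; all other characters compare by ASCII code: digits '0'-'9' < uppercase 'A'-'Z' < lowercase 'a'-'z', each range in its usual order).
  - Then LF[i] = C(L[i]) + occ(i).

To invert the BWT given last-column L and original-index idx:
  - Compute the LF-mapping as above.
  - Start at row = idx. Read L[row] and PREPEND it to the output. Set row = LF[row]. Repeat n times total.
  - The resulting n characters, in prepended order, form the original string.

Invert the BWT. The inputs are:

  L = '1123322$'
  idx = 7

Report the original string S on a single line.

LF mapping: 1 2 3 6 7 4 5 0
Walk LF starting at row 7, prepending L[row]:
  step 1: row=7, L[7]='$', prepend. Next row=LF[7]=0
  step 2: row=0, L[0]='1', prepend. Next row=LF[0]=1
  step 3: row=1, L[1]='1', prepend. Next row=LF[1]=2
  step 4: row=2, L[2]='2', prepend. Next row=LF[2]=3
  step 5: row=3, L[3]='3', prepend. Next row=LF[3]=6
  step 6: row=6, L[6]='2', prepend. Next row=LF[6]=5
  step 7: row=5, L[5]='2', prepend. Next row=LF[5]=4
  step 8: row=4, L[4]='3', prepend. Next row=LF[4]=7
Reversed output: 3223211$

Answer: 3223211$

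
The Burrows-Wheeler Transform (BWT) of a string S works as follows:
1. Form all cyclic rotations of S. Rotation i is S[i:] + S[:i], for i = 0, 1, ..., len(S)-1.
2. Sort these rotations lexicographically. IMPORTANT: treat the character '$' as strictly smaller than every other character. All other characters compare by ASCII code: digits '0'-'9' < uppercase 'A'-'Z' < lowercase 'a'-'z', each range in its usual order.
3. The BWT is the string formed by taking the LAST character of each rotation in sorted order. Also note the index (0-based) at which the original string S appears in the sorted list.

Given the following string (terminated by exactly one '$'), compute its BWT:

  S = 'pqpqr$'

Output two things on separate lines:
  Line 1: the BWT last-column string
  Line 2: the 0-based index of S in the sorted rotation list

All 6 rotations (rotation i = S[i:]+S[:i]):
  rot[0] = pqpqr$
  rot[1] = qpqr$p
  rot[2] = pqr$pq
  rot[3] = qr$pqp
  rot[4] = r$pqpq
  rot[5] = $pqpqr
Sorted (with $ < everything):
  sorted[0] = $pqpqr  (last char: 'r')
  sorted[1] = pqpqr$  (last char: '$')
  sorted[2] = pqr$pq  (last char: 'q')
  sorted[3] = qpqr$p  (last char: 'p')
  sorted[4] = qr$pqp  (last char: 'p')
  sorted[5] = r$pqpq  (last char: 'q')
Last column: r$qppq
Original string S is at sorted index 1

Answer: r$qppq
1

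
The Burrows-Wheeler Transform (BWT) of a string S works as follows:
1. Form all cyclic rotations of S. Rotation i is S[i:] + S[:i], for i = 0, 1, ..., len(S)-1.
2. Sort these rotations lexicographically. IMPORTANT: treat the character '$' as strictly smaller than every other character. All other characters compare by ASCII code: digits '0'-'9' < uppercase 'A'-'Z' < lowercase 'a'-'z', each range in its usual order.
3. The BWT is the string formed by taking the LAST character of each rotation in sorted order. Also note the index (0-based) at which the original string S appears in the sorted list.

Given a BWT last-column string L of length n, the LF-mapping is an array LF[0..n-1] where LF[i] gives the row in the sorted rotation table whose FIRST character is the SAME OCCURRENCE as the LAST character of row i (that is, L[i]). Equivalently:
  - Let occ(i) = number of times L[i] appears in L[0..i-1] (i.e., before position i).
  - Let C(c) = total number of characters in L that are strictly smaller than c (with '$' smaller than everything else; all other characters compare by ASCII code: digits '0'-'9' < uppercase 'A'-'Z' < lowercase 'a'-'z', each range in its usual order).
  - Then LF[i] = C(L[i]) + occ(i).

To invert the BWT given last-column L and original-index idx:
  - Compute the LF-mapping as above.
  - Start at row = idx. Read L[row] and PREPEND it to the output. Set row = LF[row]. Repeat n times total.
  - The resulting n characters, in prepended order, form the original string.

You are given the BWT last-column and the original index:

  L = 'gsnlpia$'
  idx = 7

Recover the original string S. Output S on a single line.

LF mapping: 2 7 5 4 6 3 1 0
Walk LF starting at row 7, prepending L[row]:
  step 1: row=7, L[7]='$', prepend. Next row=LF[7]=0
  step 2: row=0, L[0]='g', prepend. Next row=LF[0]=2
  step 3: row=2, L[2]='n', prepend. Next row=LF[2]=5
  step 4: row=5, L[5]='i', prepend. Next row=LF[5]=3
  step 5: row=3, L[3]='l', prepend. Next row=LF[3]=4
  step 6: row=4, L[4]='p', prepend. Next row=LF[4]=6
  step 7: row=6, L[6]='a', prepend. Next row=LF[6]=1
  step 8: row=1, L[1]='s', prepend. Next row=LF[1]=7
Reversed output: sapling$

Answer: sapling$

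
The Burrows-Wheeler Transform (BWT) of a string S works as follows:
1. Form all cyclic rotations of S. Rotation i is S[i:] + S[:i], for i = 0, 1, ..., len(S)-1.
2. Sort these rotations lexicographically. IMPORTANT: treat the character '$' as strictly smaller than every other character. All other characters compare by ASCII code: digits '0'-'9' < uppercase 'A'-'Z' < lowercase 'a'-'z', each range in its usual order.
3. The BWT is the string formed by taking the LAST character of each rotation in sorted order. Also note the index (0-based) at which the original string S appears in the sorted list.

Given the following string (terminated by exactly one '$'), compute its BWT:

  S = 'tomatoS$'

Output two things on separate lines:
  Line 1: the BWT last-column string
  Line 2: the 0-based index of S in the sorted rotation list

Answer: Somotta$
7

Derivation:
All 8 rotations (rotation i = S[i:]+S[:i]):
  rot[0] = tomatoS$
  rot[1] = omatoS$t
  rot[2] = matoS$to
  rot[3] = atoS$tom
  rot[4] = toS$toma
  rot[5] = oS$tomat
  rot[6] = S$tomato
  rot[7] = $tomatoS
Sorted (with $ < everything):
  sorted[0] = $tomatoS  (last char: 'S')
  sorted[1] = S$tomato  (last char: 'o')
  sorted[2] = atoS$tom  (last char: 'm')
  sorted[3] = matoS$to  (last char: 'o')
  sorted[4] = oS$tomat  (last char: 't')
  sorted[5] = omatoS$t  (last char: 't')
  sorted[6] = toS$toma  (last char: 'a')
  sorted[7] = tomatoS$  (last char: '$')
Last column: Somotta$
Original string S is at sorted index 7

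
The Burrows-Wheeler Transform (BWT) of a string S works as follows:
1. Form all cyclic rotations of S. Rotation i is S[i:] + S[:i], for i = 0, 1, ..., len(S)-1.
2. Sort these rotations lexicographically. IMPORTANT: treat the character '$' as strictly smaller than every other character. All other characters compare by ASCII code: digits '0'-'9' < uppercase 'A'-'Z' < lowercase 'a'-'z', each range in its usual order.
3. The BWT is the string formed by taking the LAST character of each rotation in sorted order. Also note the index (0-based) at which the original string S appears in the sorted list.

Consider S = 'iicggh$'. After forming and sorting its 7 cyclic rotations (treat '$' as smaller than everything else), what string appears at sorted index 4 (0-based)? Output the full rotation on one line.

All 7 rotations (rotation i = S[i:]+S[:i]):
  rot[0] = iicggh$
  rot[1] = icggh$i
  rot[2] = cggh$ii
  rot[3] = ggh$iic
  rot[4] = gh$iicg
  rot[5] = h$iicgg
  rot[6] = $iicggh
Sorted (with $ < everything):
  sorted[0] = $iicggh
  sorted[1] = cggh$ii
  sorted[2] = ggh$iic
  sorted[3] = gh$iicg
  sorted[4] = h$iicgg
  sorted[5] = icggh$i
  sorted[6] = iicggh$
sorted[4] = h$iicgg

Answer: h$iicgg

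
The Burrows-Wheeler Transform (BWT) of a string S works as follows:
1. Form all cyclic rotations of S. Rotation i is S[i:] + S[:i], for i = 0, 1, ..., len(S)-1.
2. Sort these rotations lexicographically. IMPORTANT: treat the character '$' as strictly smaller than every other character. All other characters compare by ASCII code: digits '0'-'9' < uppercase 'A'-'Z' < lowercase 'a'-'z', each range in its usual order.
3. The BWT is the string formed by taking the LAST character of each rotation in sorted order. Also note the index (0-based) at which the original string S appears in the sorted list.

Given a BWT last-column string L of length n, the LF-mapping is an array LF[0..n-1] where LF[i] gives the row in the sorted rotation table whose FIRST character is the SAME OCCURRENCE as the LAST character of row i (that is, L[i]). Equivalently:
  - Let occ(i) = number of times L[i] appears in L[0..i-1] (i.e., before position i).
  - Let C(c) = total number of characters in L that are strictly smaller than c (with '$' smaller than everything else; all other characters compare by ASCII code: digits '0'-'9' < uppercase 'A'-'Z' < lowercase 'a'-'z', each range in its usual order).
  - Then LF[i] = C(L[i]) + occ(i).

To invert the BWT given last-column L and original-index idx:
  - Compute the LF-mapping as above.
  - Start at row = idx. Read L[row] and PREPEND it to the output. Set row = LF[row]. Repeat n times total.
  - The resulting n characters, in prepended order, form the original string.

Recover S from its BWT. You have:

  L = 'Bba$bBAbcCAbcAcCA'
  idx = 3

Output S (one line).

LF mapping: 5 10 9 0 11 6 1 12 14 7 2 13 15 3 16 8 4
Walk LF starting at row 3, prepending L[row]:
  step 1: row=3, L[3]='$', prepend. Next row=LF[3]=0
  step 2: row=0, L[0]='B', prepend. Next row=LF[0]=5
  step 3: row=5, L[5]='B', prepend. Next row=LF[5]=6
  step 4: row=6, L[6]='A', prepend. Next row=LF[6]=1
  step 5: row=1, L[1]='b', prepend. Next row=LF[1]=10
  step 6: row=10, L[10]='A', prepend. Next row=LF[10]=2
  step 7: row=2, L[2]='a', prepend. Next row=LF[2]=9
  step 8: row=9, L[9]='C', prepend. Next row=LF[9]=7
  step 9: row=7, L[7]='b', prepend. Next row=LF[7]=12
  step 10: row=12, L[12]='c', prepend. Next row=LF[12]=15
  step 11: row=15, L[15]='C', prepend. Next row=LF[15]=8
  step 12: row=8, L[8]='c', prepend. Next row=LF[8]=14
  step 13: row=14, L[14]='c', prepend. Next row=LF[14]=16
  step 14: row=16, L[16]='A', prepend. Next row=LF[16]=4
  step 15: row=4, L[4]='b', prepend. Next row=LF[4]=11
  step 16: row=11, L[11]='b', prepend. Next row=LF[11]=13
  step 17: row=13, L[13]='A', prepend. Next row=LF[13]=3
Reversed output: AbbAccCcbCaAbABB$

Answer: AbbAccCcbCaAbABB$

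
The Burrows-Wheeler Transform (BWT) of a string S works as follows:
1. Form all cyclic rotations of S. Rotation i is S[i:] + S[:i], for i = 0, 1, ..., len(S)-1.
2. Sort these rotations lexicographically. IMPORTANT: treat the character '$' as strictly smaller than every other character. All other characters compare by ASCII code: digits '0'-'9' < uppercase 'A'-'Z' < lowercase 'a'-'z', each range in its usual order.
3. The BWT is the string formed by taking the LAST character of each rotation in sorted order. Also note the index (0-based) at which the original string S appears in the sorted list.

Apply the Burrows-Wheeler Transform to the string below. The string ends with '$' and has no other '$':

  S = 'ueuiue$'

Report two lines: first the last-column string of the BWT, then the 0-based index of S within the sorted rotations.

Answer: euuui$e
5

Derivation:
All 7 rotations (rotation i = S[i:]+S[:i]):
  rot[0] = ueuiue$
  rot[1] = euiue$u
  rot[2] = uiue$ue
  rot[3] = iue$ueu
  rot[4] = ue$ueui
  rot[5] = e$ueuiu
  rot[6] = $ueuiue
Sorted (with $ < everything):
  sorted[0] = $ueuiue  (last char: 'e')
  sorted[1] = e$ueuiu  (last char: 'u')
  sorted[2] = euiue$u  (last char: 'u')
  sorted[3] = iue$ueu  (last char: 'u')
  sorted[4] = ue$ueui  (last char: 'i')
  sorted[5] = ueuiue$  (last char: '$')
  sorted[6] = uiue$ue  (last char: 'e')
Last column: euuui$e
Original string S is at sorted index 5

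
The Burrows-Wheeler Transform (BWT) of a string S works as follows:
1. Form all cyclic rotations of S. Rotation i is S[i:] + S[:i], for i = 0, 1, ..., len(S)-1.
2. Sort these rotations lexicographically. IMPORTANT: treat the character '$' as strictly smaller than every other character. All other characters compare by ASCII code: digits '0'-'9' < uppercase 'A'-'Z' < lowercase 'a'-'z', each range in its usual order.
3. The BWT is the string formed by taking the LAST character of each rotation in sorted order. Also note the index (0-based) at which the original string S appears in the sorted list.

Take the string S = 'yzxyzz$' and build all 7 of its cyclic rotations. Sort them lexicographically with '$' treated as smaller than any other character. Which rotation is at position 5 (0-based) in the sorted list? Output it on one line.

All 7 rotations (rotation i = S[i:]+S[:i]):
  rot[0] = yzxyzz$
  rot[1] = zxyzz$y
  rot[2] = xyzz$yz
  rot[3] = yzz$yzx
  rot[4] = zz$yzxy
  rot[5] = z$yzxyz
  rot[6] = $yzxyzz
Sorted (with $ < everything):
  sorted[0] = $yzxyzz
  sorted[1] = xyzz$yz
  sorted[2] = yzxyzz$
  sorted[3] = yzz$yzx
  sorted[4] = z$yzxyz
  sorted[5] = zxyzz$y
  sorted[6] = zz$yzxy
sorted[5] = zxyzz$y

Answer: zxyzz$y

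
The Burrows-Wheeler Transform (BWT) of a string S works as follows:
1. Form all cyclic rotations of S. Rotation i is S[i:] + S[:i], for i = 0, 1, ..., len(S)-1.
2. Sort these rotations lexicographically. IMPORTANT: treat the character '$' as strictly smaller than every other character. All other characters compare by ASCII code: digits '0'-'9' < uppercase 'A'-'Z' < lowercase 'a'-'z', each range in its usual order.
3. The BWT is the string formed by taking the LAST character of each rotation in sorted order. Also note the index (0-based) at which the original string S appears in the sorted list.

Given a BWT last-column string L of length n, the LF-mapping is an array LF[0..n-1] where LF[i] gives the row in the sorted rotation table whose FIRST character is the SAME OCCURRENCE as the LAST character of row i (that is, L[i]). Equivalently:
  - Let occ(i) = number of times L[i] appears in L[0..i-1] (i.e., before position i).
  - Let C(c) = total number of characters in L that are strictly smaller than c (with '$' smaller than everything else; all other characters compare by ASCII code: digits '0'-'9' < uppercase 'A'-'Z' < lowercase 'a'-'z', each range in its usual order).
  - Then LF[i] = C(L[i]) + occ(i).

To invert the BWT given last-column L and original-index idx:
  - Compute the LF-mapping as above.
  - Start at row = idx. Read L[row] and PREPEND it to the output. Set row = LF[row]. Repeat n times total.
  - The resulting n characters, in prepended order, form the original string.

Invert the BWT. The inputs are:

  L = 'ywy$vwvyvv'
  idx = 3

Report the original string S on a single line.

Answer: vyvwwvvyy$

Derivation:
LF mapping: 7 5 8 0 1 6 2 9 3 4
Walk LF starting at row 3, prepending L[row]:
  step 1: row=3, L[3]='$', prepend. Next row=LF[3]=0
  step 2: row=0, L[0]='y', prepend. Next row=LF[0]=7
  step 3: row=7, L[7]='y', prepend. Next row=LF[7]=9
  step 4: row=9, L[9]='v', prepend. Next row=LF[9]=4
  step 5: row=4, L[4]='v', prepend. Next row=LF[4]=1
  step 6: row=1, L[1]='w', prepend. Next row=LF[1]=5
  step 7: row=5, L[5]='w', prepend. Next row=LF[5]=6
  step 8: row=6, L[6]='v', prepend. Next row=LF[6]=2
  step 9: row=2, L[2]='y', prepend. Next row=LF[2]=8
  step 10: row=8, L[8]='v', prepend. Next row=LF[8]=3
Reversed output: vyvwwvvyy$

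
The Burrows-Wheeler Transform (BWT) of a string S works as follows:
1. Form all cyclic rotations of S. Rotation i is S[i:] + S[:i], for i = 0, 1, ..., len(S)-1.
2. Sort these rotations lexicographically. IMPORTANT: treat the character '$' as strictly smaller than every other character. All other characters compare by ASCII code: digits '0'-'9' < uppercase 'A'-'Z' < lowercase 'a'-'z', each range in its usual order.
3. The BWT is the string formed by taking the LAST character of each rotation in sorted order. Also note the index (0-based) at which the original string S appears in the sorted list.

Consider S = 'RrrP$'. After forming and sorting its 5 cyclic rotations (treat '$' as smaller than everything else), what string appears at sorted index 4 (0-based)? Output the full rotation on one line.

Answer: rrP$R

Derivation:
All 5 rotations (rotation i = S[i:]+S[:i]):
  rot[0] = RrrP$
  rot[1] = rrP$R
  rot[2] = rP$Rr
  rot[3] = P$Rrr
  rot[4] = $RrrP
Sorted (with $ < everything):
  sorted[0] = $RrrP
  sorted[1] = P$Rrr
  sorted[2] = RrrP$
  sorted[3] = rP$Rr
  sorted[4] = rrP$R
sorted[4] = rrP$R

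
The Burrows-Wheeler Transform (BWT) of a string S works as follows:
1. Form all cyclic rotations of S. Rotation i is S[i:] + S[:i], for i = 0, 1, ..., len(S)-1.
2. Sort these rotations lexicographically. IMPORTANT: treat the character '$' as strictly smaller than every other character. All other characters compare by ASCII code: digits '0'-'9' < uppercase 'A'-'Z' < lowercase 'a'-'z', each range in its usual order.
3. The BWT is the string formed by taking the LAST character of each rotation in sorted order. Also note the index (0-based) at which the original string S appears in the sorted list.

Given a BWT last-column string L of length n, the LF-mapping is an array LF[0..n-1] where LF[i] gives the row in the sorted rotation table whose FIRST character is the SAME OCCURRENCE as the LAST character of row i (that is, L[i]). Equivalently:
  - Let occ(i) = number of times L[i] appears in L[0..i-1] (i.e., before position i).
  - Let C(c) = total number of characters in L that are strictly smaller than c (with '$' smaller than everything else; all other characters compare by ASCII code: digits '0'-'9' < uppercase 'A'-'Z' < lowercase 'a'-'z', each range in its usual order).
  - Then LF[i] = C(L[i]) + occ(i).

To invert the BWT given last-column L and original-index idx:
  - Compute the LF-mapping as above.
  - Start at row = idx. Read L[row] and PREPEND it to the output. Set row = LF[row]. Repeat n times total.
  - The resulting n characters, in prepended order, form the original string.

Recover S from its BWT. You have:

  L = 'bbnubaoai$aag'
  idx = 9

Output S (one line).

LF mapping: 5 6 10 12 7 1 11 2 9 0 3 4 8
Walk LF starting at row 9, prepending L[row]:
  step 1: row=9, L[9]='$', prepend. Next row=LF[9]=0
  step 2: row=0, L[0]='b', prepend. Next row=LF[0]=5
  step 3: row=5, L[5]='a', prepend. Next row=LF[5]=1
  step 4: row=1, L[1]='b', prepend. Next row=LF[1]=6
  step 5: row=6, L[6]='o', prepend. Next row=LF[6]=11
  step 6: row=11, L[11]='a', prepend. Next row=LF[11]=4
  step 7: row=4, L[4]='b', prepend. Next row=LF[4]=7
  step 8: row=7, L[7]='a', prepend. Next row=LF[7]=2
  step 9: row=2, L[2]='n', prepend. Next row=LF[2]=10
  step 10: row=10, L[10]='a', prepend. Next row=LF[10]=3
  step 11: row=3, L[3]='u', prepend. Next row=LF[3]=12
  step 12: row=12, L[12]='g', prepend. Next row=LF[12]=8
  step 13: row=8, L[8]='i', prepend. Next row=LF[8]=9
Reversed output: iguanabaobab$

Answer: iguanabaobab$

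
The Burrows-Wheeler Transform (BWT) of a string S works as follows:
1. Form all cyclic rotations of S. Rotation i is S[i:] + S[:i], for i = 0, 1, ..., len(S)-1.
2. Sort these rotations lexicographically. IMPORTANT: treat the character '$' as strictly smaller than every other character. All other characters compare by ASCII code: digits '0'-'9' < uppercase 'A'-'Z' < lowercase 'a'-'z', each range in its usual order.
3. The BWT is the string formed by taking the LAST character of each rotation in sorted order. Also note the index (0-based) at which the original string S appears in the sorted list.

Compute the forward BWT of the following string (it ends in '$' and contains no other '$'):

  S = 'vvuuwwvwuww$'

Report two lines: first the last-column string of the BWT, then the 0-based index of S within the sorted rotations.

Answer: wvwuv$wwvwuu
5

Derivation:
All 12 rotations (rotation i = S[i:]+S[:i]):
  rot[0] = vvuuwwvwuww$
  rot[1] = vuuwwvwuww$v
  rot[2] = uuwwvwuww$vv
  rot[3] = uwwvwuww$vvu
  rot[4] = wwvwuww$vvuu
  rot[5] = wvwuww$vvuuw
  rot[6] = vwuww$vvuuww
  rot[7] = wuww$vvuuwwv
  rot[8] = uww$vvuuwwvw
  rot[9] = ww$vvuuwwvwu
  rot[10] = w$vvuuwwvwuw
  rot[11] = $vvuuwwvwuww
Sorted (with $ < everything):
  sorted[0] = $vvuuwwvwuww  (last char: 'w')
  sorted[1] = uuwwvwuww$vv  (last char: 'v')
  sorted[2] = uww$vvuuwwvw  (last char: 'w')
  sorted[3] = uwwvwuww$vvu  (last char: 'u')
  sorted[4] = vuuwwvwuww$v  (last char: 'v')
  sorted[5] = vvuuwwvwuww$  (last char: '$')
  sorted[6] = vwuww$vvuuww  (last char: 'w')
  sorted[7] = w$vvuuwwvwuw  (last char: 'w')
  sorted[8] = wuww$vvuuwwv  (last char: 'v')
  sorted[9] = wvwuww$vvuuw  (last char: 'w')
  sorted[10] = ww$vvuuwwvwu  (last char: 'u')
  sorted[11] = wwvwuww$vvuu  (last char: 'u')
Last column: wvwuv$wwvwuu
Original string S is at sorted index 5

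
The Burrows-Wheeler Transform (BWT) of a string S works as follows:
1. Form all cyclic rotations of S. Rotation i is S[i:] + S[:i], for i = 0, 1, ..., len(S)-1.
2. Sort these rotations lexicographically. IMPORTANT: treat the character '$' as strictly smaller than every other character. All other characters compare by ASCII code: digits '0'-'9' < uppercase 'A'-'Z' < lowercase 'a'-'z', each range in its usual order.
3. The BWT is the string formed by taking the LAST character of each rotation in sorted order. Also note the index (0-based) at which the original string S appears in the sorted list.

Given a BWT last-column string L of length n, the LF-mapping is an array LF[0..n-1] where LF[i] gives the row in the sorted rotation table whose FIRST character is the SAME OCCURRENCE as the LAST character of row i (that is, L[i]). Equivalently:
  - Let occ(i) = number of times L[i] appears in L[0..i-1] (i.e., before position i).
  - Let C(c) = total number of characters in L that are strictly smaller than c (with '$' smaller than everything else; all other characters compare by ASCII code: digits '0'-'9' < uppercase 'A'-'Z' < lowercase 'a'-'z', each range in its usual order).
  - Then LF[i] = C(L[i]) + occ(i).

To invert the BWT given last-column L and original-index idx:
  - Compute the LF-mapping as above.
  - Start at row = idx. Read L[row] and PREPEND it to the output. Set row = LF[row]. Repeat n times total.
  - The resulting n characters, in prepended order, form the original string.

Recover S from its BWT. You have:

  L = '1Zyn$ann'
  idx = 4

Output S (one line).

Answer: nannyZ1$

Derivation:
LF mapping: 1 2 7 4 0 3 5 6
Walk LF starting at row 4, prepending L[row]:
  step 1: row=4, L[4]='$', prepend. Next row=LF[4]=0
  step 2: row=0, L[0]='1', prepend. Next row=LF[0]=1
  step 3: row=1, L[1]='Z', prepend. Next row=LF[1]=2
  step 4: row=2, L[2]='y', prepend. Next row=LF[2]=7
  step 5: row=7, L[7]='n', prepend. Next row=LF[7]=6
  step 6: row=6, L[6]='n', prepend. Next row=LF[6]=5
  step 7: row=5, L[5]='a', prepend. Next row=LF[5]=3
  step 8: row=3, L[3]='n', prepend. Next row=LF[3]=4
Reversed output: nannyZ1$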